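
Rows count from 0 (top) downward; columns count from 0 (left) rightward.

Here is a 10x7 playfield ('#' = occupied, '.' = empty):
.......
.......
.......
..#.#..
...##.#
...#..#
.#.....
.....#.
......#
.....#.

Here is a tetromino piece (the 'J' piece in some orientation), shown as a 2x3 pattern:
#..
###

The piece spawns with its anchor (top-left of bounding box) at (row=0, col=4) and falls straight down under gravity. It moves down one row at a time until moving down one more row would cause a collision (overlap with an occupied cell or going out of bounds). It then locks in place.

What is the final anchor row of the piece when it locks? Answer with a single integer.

Answer: 1

Derivation:
Spawn at (row=0, col=4). Try each row:
  row 0: fits
  row 1: fits
  row 2: blocked -> lock at row 1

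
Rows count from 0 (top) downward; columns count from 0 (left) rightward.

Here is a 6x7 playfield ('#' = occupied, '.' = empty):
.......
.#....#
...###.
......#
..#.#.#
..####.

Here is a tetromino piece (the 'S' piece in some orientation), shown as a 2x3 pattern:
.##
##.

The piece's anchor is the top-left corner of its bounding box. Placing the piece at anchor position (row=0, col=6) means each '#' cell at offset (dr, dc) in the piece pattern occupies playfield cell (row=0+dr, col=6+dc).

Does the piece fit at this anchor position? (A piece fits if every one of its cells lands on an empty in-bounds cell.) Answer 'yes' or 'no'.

Check each piece cell at anchor (0, 6):
  offset (0,1) -> (0,7): out of bounds -> FAIL
  offset (0,2) -> (0,8): out of bounds -> FAIL
  offset (1,0) -> (1,6): occupied ('#') -> FAIL
  offset (1,1) -> (1,7): out of bounds -> FAIL
All cells valid: no

Answer: no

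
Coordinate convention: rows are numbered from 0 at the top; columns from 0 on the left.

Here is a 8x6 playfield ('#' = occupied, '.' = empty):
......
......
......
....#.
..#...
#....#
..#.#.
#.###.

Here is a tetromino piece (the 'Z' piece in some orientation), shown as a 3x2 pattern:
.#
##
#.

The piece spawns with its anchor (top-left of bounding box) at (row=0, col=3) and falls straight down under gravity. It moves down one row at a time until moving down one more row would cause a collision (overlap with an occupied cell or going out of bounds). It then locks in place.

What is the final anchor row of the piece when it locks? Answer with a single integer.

Spawn at (row=0, col=3). Try each row:
  row 0: fits
  row 1: fits
  row 2: blocked -> lock at row 1

Answer: 1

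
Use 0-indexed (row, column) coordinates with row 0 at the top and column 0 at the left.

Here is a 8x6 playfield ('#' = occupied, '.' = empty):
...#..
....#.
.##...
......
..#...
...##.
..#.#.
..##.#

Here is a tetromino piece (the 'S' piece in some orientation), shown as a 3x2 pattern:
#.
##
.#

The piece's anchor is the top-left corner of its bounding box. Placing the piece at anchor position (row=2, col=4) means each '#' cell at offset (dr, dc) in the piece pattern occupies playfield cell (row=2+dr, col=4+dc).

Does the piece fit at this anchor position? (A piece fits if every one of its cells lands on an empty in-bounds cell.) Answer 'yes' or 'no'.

Answer: yes

Derivation:
Check each piece cell at anchor (2, 4):
  offset (0,0) -> (2,4): empty -> OK
  offset (1,0) -> (3,4): empty -> OK
  offset (1,1) -> (3,5): empty -> OK
  offset (2,1) -> (4,5): empty -> OK
All cells valid: yes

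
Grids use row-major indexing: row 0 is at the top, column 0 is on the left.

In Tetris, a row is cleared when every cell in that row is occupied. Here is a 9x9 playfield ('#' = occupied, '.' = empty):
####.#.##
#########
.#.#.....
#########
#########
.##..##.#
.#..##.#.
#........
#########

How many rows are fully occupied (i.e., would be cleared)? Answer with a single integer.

Answer: 4

Derivation:
Check each row:
  row 0: 2 empty cells -> not full
  row 1: 0 empty cells -> FULL (clear)
  row 2: 7 empty cells -> not full
  row 3: 0 empty cells -> FULL (clear)
  row 4: 0 empty cells -> FULL (clear)
  row 5: 4 empty cells -> not full
  row 6: 5 empty cells -> not full
  row 7: 8 empty cells -> not full
  row 8: 0 empty cells -> FULL (clear)
Total rows cleared: 4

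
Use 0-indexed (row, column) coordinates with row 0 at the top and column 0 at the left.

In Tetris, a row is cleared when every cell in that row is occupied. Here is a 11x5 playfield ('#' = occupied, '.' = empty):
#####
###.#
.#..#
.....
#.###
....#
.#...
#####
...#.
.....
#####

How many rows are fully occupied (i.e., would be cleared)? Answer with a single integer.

Answer: 3

Derivation:
Check each row:
  row 0: 0 empty cells -> FULL (clear)
  row 1: 1 empty cell -> not full
  row 2: 3 empty cells -> not full
  row 3: 5 empty cells -> not full
  row 4: 1 empty cell -> not full
  row 5: 4 empty cells -> not full
  row 6: 4 empty cells -> not full
  row 7: 0 empty cells -> FULL (clear)
  row 8: 4 empty cells -> not full
  row 9: 5 empty cells -> not full
  row 10: 0 empty cells -> FULL (clear)
Total rows cleared: 3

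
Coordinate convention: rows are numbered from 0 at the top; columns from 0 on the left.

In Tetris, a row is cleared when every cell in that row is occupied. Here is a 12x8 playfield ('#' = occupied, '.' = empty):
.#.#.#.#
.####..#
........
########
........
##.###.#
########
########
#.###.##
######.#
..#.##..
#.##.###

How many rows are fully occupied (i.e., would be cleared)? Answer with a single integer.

Check each row:
  row 0: 4 empty cells -> not full
  row 1: 3 empty cells -> not full
  row 2: 8 empty cells -> not full
  row 3: 0 empty cells -> FULL (clear)
  row 4: 8 empty cells -> not full
  row 5: 2 empty cells -> not full
  row 6: 0 empty cells -> FULL (clear)
  row 7: 0 empty cells -> FULL (clear)
  row 8: 2 empty cells -> not full
  row 9: 1 empty cell -> not full
  row 10: 5 empty cells -> not full
  row 11: 2 empty cells -> not full
Total rows cleared: 3

Answer: 3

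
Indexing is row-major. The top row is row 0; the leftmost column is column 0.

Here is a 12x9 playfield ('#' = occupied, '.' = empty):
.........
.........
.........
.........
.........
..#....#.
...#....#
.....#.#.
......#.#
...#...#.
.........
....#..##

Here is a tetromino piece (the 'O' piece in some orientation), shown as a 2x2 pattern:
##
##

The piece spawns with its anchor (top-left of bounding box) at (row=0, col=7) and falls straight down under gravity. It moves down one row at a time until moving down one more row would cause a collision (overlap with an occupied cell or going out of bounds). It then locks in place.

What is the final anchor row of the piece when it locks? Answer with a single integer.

Answer: 3

Derivation:
Spawn at (row=0, col=7). Try each row:
  row 0: fits
  row 1: fits
  row 2: fits
  row 3: fits
  row 4: blocked -> lock at row 3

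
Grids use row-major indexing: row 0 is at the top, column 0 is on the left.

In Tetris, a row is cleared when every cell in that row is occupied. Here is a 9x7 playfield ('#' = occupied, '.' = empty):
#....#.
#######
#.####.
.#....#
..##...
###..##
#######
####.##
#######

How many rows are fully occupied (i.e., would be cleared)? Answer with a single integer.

Check each row:
  row 0: 5 empty cells -> not full
  row 1: 0 empty cells -> FULL (clear)
  row 2: 2 empty cells -> not full
  row 3: 5 empty cells -> not full
  row 4: 5 empty cells -> not full
  row 5: 2 empty cells -> not full
  row 6: 0 empty cells -> FULL (clear)
  row 7: 1 empty cell -> not full
  row 8: 0 empty cells -> FULL (clear)
Total rows cleared: 3

Answer: 3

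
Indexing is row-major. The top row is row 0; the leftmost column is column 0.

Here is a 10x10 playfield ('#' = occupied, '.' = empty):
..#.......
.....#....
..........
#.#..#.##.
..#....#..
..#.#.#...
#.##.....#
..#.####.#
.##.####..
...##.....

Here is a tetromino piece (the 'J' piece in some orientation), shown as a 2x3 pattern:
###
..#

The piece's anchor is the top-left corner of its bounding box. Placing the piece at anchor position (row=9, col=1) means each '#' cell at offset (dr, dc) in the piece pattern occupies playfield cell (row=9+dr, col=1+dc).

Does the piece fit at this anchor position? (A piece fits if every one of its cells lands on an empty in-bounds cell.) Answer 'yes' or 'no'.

Check each piece cell at anchor (9, 1):
  offset (0,0) -> (9,1): empty -> OK
  offset (0,1) -> (9,2): empty -> OK
  offset (0,2) -> (9,3): occupied ('#') -> FAIL
  offset (1,2) -> (10,3): out of bounds -> FAIL
All cells valid: no

Answer: no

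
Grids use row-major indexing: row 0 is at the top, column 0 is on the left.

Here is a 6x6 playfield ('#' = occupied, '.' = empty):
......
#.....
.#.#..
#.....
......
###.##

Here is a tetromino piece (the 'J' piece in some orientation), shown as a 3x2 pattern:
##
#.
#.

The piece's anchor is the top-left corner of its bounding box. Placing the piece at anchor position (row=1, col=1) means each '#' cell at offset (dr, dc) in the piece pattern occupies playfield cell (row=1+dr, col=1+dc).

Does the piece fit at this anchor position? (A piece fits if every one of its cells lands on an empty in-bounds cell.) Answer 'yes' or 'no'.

Answer: no

Derivation:
Check each piece cell at anchor (1, 1):
  offset (0,0) -> (1,1): empty -> OK
  offset (0,1) -> (1,2): empty -> OK
  offset (1,0) -> (2,1): occupied ('#') -> FAIL
  offset (2,0) -> (3,1): empty -> OK
All cells valid: no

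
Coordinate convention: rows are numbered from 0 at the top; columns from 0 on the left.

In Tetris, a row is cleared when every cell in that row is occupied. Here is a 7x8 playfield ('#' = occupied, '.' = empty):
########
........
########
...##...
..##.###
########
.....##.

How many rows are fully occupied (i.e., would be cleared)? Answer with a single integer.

Check each row:
  row 0: 0 empty cells -> FULL (clear)
  row 1: 8 empty cells -> not full
  row 2: 0 empty cells -> FULL (clear)
  row 3: 6 empty cells -> not full
  row 4: 3 empty cells -> not full
  row 5: 0 empty cells -> FULL (clear)
  row 6: 6 empty cells -> not full
Total rows cleared: 3

Answer: 3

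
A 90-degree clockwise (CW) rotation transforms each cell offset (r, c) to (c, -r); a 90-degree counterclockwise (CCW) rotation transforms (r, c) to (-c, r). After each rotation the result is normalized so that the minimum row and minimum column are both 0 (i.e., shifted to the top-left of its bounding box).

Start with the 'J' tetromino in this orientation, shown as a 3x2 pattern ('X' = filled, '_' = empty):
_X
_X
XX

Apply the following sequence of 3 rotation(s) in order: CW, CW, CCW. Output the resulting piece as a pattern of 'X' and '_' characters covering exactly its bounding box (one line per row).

Answer: X__
XXX

Derivation:
Start:
_X
_X
XX
After rotation 1 (CW):
X__
XXX
After rotation 2 (CW):
XX
X_
X_
After rotation 3 (CCW):
X__
XXX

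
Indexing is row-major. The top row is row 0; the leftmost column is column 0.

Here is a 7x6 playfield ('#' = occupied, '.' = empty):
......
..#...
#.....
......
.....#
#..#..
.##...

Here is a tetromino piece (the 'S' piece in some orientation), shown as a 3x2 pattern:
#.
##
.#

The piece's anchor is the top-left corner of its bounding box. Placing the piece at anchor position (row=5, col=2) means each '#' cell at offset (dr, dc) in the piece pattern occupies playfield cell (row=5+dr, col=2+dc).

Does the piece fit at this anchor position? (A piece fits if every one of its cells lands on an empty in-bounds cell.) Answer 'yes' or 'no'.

Check each piece cell at anchor (5, 2):
  offset (0,0) -> (5,2): empty -> OK
  offset (1,0) -> (6,2): occupied ('#') -> FAIL
  offset (1,1) -> (6,3): empty -> OK
  offset (2,1) -> (7,3): out of bounds -> FAIL
All cells valid: no

Answer: no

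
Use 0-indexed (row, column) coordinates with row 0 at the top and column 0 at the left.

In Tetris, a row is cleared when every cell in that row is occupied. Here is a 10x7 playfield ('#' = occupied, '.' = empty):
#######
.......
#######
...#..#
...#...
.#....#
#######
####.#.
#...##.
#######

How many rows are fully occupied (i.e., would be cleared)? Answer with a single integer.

Answer: 4

Derivation:
Check each row:
  row 0: 0 empty cells -> FULL (clear)
  row 1: 7 empty cells -> not full
  row 2: 0 empty cells -> FULL (clear)
  row 3: 5 empty cells -> not full
  row 4: 6 empty cells -> not full
  row 5: 5 empty cells -> not full
  row 6: 0 empty cells -> FULL (clear)
  row 7: 2 empty cells -> not full
  row 8: 4 empty cells -> not full
  row 9: 0 empty cells -> FULL (clear)
Total rows cleared: 4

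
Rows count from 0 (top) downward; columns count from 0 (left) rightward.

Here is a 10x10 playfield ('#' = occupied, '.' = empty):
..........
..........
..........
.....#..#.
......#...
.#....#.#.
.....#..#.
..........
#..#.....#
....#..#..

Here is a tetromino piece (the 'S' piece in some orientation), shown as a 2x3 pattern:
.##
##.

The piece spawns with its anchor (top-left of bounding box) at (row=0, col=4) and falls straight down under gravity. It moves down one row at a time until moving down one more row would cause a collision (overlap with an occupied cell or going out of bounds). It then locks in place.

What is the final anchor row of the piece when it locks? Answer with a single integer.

Spawn at (row=0, col=4). Try each row:
  row 0: fits
  row 1: fits
  row 2: blocked -> lock at row 1

Answer: 1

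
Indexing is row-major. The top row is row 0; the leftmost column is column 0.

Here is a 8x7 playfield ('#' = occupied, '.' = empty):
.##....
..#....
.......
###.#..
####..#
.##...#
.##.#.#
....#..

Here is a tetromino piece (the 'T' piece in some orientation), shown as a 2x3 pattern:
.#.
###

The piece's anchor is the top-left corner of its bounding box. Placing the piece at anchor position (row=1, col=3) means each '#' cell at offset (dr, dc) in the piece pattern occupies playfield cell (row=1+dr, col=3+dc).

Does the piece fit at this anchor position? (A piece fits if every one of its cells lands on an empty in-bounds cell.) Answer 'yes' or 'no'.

Answer: yes

Derivation:
Check each piece cell at anchor (1, 3):
  offset (0,1) -> (1,4): empty -> OK
  offset (1,0) -> (2,3): empty -> OK
  offset (1,1) -> (2,4): empty -> OK
  offset (1,2) -> (2,5): empty -> OK
All cells valid: yes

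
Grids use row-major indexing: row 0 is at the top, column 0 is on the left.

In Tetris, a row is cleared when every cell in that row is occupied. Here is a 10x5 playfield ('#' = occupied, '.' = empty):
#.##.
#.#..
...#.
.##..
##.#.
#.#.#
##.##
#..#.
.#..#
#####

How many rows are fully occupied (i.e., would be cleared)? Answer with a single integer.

Answer: 1

Derivation:
Check each row:
  row 0: 2 empty cells -> not full
  row 1: 3 empty cells -> not full
  row 2: 4 empty cells -> not full
  row 3: 3 empty cells -> not full
  row 4: 2 empty cells -> not full
  row 5: 2 empty cells -> not full
  row 6: 1 empty cell -> not full
  row 7: 3 empty cells -> not full
  row 8: 3 empty cells -> not full
  row 9: 0 empty cells -> FULL (clear)
Total rows cleared: 1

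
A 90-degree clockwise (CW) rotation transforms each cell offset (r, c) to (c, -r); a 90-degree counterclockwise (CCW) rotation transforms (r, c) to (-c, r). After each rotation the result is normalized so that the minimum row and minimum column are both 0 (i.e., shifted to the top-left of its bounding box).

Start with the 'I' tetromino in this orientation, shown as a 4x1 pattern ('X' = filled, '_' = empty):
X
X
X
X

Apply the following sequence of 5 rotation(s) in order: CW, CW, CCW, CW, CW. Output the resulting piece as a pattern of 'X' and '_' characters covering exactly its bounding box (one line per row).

Answer: XXXX

Derivation:
Start:
X
X
X
X
After rotation 1 (CW):
XXXX
After rotation 2 (CW):
X
X
X
X
After rotation 3 (CCW):
XXXX
After rotation 4 (CW):
X
X
X
X
After rotation 5 (CW):
XXXX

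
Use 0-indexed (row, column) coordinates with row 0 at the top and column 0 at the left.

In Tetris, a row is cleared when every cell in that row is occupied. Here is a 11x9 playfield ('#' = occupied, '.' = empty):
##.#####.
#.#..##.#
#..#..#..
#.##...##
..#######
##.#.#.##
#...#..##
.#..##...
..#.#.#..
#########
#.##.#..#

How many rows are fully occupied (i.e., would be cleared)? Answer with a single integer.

Check each row:
  row 0: 2 empty cells -> not full
  row 1: 4 empty cells -> not full
  row 2: 6 empty cells -> not full
  row 3: 4 empty cells -> not full
  row 4: 2 empty cells -> not full
  row 5: 3 empty cells -> not full
  row 6: 5 empty cells -> not full
  row 7: 6 empty cells -> not full
  row 8: 6 empty cells -> not full
  row 9: 0 empty cells -> FULL (clear)
  row 10: 4 empty cells -> not full
Total rows cleared: 1

Answer: 1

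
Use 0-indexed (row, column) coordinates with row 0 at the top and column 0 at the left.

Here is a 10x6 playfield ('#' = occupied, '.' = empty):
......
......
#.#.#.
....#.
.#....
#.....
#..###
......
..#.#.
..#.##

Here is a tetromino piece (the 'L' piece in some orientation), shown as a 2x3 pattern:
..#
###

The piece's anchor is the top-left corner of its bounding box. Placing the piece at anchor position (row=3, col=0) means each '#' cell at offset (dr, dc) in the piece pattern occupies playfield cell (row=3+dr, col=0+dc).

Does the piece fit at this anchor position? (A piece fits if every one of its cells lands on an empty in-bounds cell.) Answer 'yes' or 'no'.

Answer: no

Derivation:
Check each piece cell at anchor (3, 0):
  offset (0,2) -> (3,2): empty -> OK
  offset (1,0) -> (4,0): empty -> OK
  offset (1,1) -> (4,1): occupied ('#') -> FAIL
  offset (1,2) -> (4,2): empty -> OK
All cells valid: no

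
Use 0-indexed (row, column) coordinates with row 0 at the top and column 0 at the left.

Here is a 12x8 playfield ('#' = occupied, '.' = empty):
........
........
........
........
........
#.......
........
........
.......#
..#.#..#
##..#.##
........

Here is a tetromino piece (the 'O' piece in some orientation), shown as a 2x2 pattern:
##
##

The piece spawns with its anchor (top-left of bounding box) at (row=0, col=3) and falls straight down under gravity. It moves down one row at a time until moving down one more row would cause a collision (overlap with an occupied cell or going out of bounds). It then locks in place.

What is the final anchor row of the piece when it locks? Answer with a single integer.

Answer: 7

Derivation:
Spawn at (row=0, col=3). Try each row:
  row 0: fits
  row 1: fits
  row 2: fits
  row 3: fits
  row 4: fits
  row 5: fits
  row 6: fits
  row 7: fits
  row 8: blocked -> lock at row 7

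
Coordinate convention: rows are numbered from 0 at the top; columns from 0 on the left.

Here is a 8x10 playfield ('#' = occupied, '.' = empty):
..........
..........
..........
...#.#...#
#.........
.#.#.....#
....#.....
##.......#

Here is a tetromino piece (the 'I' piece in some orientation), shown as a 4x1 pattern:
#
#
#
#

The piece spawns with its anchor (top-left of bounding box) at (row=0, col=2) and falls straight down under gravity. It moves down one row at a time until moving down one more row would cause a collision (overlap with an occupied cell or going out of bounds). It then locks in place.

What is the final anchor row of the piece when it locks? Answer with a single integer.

Answer: 4

Derivation:
Spawn at (row=0, col=2). Try each row:
  row 0: fits
  row 1: fits
  row 2: fits
  row 3: fits
  row 4: fits
  row 5: blocked -> lock at row 4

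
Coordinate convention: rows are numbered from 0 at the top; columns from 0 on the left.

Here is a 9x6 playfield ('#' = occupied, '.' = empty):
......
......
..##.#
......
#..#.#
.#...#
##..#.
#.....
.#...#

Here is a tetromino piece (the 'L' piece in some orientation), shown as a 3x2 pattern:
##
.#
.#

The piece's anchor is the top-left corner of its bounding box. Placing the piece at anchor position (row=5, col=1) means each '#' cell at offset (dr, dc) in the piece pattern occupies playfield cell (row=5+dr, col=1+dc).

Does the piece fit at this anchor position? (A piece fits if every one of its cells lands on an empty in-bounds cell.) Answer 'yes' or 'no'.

Check each piece cell at anchor (5, 1):
  offset (0,0) -> (5,1): occupied ('#') -> FAIL
  offset (0,1) -> (5,2): empty -> OK
  offset (1,1) -> (6,2): empty -> OK
  offset (2,1) -> (7,2): empty -> OK
All cells valid: no

Answer: no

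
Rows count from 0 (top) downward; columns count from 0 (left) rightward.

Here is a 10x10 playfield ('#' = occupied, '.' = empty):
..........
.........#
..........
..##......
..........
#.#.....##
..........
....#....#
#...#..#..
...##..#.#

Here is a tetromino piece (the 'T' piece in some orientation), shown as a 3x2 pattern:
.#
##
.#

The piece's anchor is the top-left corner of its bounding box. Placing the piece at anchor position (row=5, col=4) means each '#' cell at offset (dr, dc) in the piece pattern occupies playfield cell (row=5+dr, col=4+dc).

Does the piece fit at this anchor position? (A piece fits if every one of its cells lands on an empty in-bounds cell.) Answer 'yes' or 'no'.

Check each piece cell at anchor (5, 4):
  offset (0,1) -> (5,5): empty -> OK
  offset (1,0) -> (6,4): empty -> OK
  offset (1,1) -> (6,5): empty -> OK
  offset (2,1) -> (7,5): empty -> OK
All cells valid: yes

Answer: yes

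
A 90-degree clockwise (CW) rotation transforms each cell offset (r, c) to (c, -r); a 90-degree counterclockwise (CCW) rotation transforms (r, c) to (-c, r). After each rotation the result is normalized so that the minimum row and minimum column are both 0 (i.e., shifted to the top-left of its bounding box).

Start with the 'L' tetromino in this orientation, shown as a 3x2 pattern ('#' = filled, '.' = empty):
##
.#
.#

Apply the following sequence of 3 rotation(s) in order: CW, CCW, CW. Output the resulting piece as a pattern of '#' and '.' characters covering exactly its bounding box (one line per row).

Start:
##
.#
.#
After rotation 1 (CW):
..#
###
After rotation 2 (CCW):
##
.#
.#
After rotation 3 (CW):
..#
###

Answer: ..#
###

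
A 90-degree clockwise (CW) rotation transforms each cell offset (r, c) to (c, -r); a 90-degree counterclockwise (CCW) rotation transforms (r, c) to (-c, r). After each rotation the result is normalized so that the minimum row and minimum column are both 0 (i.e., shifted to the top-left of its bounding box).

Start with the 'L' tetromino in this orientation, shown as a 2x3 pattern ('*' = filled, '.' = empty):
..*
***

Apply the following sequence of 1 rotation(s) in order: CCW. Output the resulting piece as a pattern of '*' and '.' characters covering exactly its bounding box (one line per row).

Start:
..*
***
After rotation 1 (CCW):
**
.*
.*

Answer: **
.*
.*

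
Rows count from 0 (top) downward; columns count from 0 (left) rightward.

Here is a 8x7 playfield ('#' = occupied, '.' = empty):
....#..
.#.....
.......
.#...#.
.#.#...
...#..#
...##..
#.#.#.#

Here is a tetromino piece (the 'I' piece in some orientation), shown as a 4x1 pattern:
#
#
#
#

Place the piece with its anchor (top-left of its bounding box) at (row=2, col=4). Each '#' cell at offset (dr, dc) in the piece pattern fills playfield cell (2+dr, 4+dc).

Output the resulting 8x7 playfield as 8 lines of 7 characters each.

Answer: ....#..
.#.....
....#..
.#..##.
.#.##..
...##.#
...##..
#.#.#.#

Derivation:
Fill (2+0,4+0) = (2,4)
Fill (2+1,4+0) = (3,4)
Fill (2+2,4+0) = (4,4)
Fill (2+3,4+0) = (5,4)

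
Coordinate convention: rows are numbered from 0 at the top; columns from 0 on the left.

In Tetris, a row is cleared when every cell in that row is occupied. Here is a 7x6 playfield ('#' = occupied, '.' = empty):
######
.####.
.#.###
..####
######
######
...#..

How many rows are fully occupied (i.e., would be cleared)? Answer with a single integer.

Check each row:
  row 0: 0 empty cells -> FULL (clear)
  row 1: 2 empty cells -> not full
  row 2: 2 empty cells -> not full
  row 3: 2 empty cells -> not full
  row 4: 0 empty cells -> FULL (clear)
  row 5: 0 empty cells -> FULL (clear)
  row 6: 5 empty cells -> not full
Total rows cleared: 3

Answer: 3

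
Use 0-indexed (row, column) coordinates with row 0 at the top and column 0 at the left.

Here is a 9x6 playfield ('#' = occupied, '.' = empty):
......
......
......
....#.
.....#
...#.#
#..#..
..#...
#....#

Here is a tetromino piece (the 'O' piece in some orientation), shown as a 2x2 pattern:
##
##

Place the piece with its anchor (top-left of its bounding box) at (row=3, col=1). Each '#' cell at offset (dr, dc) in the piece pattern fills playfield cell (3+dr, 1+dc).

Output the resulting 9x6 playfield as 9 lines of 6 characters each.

Fill (3+0,1+0) = (3,1)
Fill (3+0,1+1) = (3,2)
Fill (3+1,1+0) = (4,1)
Fill (3+1,1+1) = (4,2)

Answer: ......
......
......
.##.#.
.##..#
...#.#
#..#..
..#...
#....#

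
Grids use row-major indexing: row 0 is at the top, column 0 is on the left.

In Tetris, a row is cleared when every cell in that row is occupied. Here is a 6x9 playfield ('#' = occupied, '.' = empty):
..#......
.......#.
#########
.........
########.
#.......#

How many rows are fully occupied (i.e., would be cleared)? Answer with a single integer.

Check each row:
  row 0: 8 empty cells -> not full
  row 1: 8 empty cells -> not full
  row 2: 0 empty cells -> FULL (clear)
  row 3: 9 empty cells -> not full
  row 4: 1 empty cell -> not full
  row 5: 7 empty cells -> not full
Total rows cleared: 1

Answer: 1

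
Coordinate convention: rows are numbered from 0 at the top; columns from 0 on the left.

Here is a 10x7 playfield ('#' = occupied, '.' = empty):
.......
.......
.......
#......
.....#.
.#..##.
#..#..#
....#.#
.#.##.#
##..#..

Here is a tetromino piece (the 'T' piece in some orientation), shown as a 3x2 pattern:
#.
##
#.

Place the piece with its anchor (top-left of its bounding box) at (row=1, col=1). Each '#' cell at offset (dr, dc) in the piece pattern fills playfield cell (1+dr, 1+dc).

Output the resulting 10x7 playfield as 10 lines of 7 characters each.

Fill (1+0,1+0) = (1,1)
Fill (1+1,1+0) = (2,1)
Fill (1+1,1+1) = (2,2)
Fill (1+2,1+0) = (3,1)

Answer: .......
.#.....
.##....
##.....
.....#.
.#..##.
#..#..#
....#.#
.#.##.#
##..#..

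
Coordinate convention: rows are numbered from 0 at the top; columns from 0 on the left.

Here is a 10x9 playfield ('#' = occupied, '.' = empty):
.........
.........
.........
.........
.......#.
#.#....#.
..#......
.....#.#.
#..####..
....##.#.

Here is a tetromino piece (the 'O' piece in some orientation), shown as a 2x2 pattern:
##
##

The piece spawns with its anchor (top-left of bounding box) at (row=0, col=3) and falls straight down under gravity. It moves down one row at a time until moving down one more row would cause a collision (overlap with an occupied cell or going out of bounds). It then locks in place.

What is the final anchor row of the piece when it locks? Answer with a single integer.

Answer: 6

Derivation:
Spawn at (row=0, col=3). Try each row:
  row 0: fits
  row 1: fits
  row 2: fits
  row 3: fits
  row 4: fits
  row 5: fits
  row 6: fits
  row 7: blocked -> lock at row 6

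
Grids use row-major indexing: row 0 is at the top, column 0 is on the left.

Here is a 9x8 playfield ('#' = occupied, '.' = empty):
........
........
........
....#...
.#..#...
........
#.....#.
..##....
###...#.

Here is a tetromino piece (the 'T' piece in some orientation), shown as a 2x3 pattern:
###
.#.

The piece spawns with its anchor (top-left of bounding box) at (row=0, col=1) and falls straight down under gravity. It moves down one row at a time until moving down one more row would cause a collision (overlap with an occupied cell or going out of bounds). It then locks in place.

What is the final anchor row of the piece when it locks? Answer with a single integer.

Spawn at (row=0, col=1). Try each row:
  row 0: fits
  row 1: fits
  row 2: fits
  row 3: fits
  row 4: blocked -> lock at row 3

Answer: 3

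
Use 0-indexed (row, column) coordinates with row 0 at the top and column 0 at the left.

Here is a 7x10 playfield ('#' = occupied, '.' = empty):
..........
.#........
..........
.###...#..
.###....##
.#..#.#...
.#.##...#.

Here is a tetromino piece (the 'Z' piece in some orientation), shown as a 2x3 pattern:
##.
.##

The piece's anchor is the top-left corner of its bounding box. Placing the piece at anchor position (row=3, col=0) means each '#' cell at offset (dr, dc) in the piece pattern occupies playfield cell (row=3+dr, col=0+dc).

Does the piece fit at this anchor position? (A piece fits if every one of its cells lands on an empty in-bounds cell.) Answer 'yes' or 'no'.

Answer: no

Derivation:
Check each piece cell at anchor (3, 0):
  offset (0,0) -> (3,0): empty -> OK
  offset (0,1) -> (3,1): occupied ('#') -> FAIL
  offset (1,1) -> (4,1): occupied ('#') -> FAIL
  offset (1,2) -> (4,2): occupied ('#') -> FAIL
All cells valid: no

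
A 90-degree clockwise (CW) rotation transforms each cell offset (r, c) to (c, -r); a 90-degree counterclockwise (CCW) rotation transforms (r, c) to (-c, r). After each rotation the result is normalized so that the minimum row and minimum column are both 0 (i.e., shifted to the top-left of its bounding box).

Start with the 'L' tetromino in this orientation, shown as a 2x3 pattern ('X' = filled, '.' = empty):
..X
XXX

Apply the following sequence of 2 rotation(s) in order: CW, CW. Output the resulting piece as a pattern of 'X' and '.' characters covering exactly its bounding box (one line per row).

Answer: XXX
X..

Derivation:
Start:
..X
XXX
After rotation 1 (CW):
X.
X.
XX
After rotation 2 (CW):
XXX
X..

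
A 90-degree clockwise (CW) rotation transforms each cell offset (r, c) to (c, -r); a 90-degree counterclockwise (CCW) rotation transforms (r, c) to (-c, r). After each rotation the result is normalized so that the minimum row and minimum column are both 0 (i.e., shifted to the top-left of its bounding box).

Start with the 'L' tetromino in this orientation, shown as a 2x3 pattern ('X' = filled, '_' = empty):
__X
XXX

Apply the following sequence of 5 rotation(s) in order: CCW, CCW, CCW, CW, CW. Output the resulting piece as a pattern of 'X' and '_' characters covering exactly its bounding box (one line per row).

Start:
__X
XXX
After rotation 1 (CCW):
XX
_X
_X
After rotation 2 (CCW):
XXX
X__
After rotation 3 (CCW):
X_
X_
XX
After rotation 4 (CW):
XXX
X__
After rotation 5 (CW):
XX
_X
_X

Answer: XX
_X
_X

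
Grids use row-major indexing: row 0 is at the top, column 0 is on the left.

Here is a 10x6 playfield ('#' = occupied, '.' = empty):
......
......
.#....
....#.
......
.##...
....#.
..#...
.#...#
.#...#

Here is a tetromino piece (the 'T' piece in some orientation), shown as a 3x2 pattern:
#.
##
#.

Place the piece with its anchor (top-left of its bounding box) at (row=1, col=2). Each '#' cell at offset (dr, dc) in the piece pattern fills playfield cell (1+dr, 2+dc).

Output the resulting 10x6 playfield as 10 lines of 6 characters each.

Fill (1+0,2+0) = (1,2)
Fill (1+1,2+0) = (2,2)
Fill (1+1,2+1) = (2,3)
Fill (1+2,2+0) = (3,2)

Answer: ......
..#...
.###..
..#.#.
......
.##...
....#.
..#...
.#...#
.#...#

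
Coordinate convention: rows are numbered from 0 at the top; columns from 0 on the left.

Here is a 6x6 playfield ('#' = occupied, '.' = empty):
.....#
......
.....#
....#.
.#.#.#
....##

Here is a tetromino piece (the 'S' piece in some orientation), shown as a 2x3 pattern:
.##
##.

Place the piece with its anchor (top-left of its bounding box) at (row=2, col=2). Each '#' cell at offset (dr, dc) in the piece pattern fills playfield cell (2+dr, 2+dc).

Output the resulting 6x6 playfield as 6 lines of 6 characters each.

Fill (2+0,2+1) = (2,3)
Fill (2+0,2+2) = (2,4)
Fill (2+1,2+0) = (3,2)
Fill (2+1,2+1) = (3,3)

Answer: .....#
......
...###
..###.
.#.#.#
....##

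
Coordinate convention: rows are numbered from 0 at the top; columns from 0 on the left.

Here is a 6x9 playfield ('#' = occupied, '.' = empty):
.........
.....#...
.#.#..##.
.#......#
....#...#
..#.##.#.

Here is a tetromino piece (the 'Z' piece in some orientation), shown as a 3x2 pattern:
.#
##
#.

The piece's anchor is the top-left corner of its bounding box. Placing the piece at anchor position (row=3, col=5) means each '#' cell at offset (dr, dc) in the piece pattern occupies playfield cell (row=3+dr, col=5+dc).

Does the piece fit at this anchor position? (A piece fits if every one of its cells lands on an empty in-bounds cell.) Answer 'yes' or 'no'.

Check each piece cell at anchor (3, 5):
  offset (0,1) -> (3,6): empty -> OK
  offset (1,0) -> (4,5): empty -> OK
  offset (1,1) -> (4,6): empty -> OK
  offset (2,0) -> (5,5): occupied ('#') -> FAIL
All cells valid: no

Answer: no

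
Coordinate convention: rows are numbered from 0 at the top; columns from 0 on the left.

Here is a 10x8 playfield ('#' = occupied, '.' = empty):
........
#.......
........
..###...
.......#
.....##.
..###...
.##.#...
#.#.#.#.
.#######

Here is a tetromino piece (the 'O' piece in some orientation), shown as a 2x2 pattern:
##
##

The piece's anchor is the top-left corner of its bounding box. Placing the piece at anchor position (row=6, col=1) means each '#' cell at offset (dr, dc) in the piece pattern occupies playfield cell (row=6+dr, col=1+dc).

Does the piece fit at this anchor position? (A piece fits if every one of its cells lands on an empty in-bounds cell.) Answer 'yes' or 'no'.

Answer: no

Derivation:
Check each piece cell at anchor (6, 1):
  offset (0,0) -> (6,1): empty -> OK
  offset (0,1) -> (6,2): occupied ('#') -> FAIL
  offset (1,0) -> (7,1): occupied ('#') -> FAIL
  offset (1,1) -> (7,2): occupied ('#') -> FAIL
All cells valid: no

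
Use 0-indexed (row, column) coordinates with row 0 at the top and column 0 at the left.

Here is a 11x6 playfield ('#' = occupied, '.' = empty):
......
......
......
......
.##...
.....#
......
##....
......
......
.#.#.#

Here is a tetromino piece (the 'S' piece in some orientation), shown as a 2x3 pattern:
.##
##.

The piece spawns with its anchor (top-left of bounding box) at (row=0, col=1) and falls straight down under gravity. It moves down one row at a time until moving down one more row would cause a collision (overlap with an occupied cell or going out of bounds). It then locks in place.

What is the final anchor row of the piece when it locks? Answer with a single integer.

Spawn at (row=0, col=1). Try each row:
  row 0: fits
  row 1: fits
  row 2: fits
  row 3: blocked -> lock at row 2

Answer: 2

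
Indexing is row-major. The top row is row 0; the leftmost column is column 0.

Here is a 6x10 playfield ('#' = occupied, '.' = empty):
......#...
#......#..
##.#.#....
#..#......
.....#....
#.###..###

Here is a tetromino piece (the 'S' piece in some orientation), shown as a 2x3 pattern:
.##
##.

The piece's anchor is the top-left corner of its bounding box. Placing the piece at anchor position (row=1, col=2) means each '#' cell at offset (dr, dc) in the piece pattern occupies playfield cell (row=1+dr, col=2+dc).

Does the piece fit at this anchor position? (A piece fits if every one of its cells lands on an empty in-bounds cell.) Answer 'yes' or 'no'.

Answer: no

Derivation:
Check each piece cell at anchor (1, 2):
  offset (0,1) -> (1,3): empty -> OK
  offset (0,2) -> (1,4): empty -> OK
  offset (1,0) -> (2,2): empty -> OK
  offset (1,1) -> (2,3): occupied ('#') -> FAIL
All cells valid: no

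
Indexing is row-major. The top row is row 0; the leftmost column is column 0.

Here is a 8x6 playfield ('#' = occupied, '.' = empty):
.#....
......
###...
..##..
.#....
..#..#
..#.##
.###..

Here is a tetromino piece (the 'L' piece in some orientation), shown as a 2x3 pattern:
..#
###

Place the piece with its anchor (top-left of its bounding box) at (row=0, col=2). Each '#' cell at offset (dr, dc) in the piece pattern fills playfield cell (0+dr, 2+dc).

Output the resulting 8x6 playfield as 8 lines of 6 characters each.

Fill (0+0,2+2) = (0,4)
Fill (0+1,2+0) = (1,2)
Fill (0+1,2+1) = (1,3)
Fill (0+1,2+2) = (1,4)

Answer: .#..#.
..###.
###...
..##..
.#....
..#..#
..#.##
.###..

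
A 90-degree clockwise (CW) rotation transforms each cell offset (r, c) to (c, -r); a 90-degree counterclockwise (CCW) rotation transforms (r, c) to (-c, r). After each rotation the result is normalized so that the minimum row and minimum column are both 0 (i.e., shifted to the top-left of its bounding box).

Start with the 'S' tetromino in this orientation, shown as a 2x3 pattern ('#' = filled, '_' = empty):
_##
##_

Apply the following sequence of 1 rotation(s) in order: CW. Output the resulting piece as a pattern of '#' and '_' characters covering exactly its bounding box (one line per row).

Start:
_##
##_
After rotation 1 (CW):
#_
##
_#

Answer: #_
##
_#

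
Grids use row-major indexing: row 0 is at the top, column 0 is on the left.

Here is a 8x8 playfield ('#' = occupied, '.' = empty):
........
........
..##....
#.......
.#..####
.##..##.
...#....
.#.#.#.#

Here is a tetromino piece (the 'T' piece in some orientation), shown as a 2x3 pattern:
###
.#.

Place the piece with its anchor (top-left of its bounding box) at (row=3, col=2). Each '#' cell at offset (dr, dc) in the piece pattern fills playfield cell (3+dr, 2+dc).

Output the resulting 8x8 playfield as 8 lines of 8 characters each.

Answer: ........
........
..##....
#.###...
.#.#####
.##..##.
...#....
.#.#.#.#

Derivation:
Fill (3+0,2+0) = (3,2)
Fill (3+0,2+1) = (3,3)
Fill (3+0,2+2) = (3,4)
Fill (3+1,2+1) = (4,3)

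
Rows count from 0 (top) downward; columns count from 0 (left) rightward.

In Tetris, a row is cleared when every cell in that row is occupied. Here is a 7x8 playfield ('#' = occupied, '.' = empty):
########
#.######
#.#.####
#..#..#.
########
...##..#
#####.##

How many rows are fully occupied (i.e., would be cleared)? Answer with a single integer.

Check each row:
  row 0: 0 empty cells -> FULL (clear)
  row 1: 1 empty cell -> not full
  row 2: 2 empty cells -> not full
  row 3: 5 empty cells -> not full
  row 4: 0 empty cells -> FULL (clear)
  row 5: 5 empty cells -> not full
  row 6: 1 empty cell -> not full
Total rows cleared: 2

Answer: 2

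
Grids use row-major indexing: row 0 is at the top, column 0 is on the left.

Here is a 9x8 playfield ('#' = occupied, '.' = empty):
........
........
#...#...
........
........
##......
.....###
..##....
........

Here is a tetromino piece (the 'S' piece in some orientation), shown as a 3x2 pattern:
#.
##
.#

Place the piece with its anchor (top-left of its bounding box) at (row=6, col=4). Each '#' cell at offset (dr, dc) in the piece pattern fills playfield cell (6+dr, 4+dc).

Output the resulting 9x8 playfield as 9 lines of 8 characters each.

Fill (6+0,4+0) = (6,4)
Fill (6+1,4+0) = (7,4)
Fill (6+1,4+1) = (7,5)
Fill (6+2,4+1) = (8,5)

Answer: ........
........
#...#...
........
........
##......
....####
..####..
.....#..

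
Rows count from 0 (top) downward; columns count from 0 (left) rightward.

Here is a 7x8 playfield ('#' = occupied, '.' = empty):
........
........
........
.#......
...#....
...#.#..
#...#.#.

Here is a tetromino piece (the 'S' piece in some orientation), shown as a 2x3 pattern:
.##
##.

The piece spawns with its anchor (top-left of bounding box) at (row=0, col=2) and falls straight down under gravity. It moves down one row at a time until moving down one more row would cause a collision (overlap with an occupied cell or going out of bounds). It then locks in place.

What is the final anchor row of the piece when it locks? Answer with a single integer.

Answer: 2

Derivation:
Spawn at (row=0, col=2). Try each row:
  row 0: fits
  row 1: fits
  row 2: fits
  row 3: blocked -> lock at row 2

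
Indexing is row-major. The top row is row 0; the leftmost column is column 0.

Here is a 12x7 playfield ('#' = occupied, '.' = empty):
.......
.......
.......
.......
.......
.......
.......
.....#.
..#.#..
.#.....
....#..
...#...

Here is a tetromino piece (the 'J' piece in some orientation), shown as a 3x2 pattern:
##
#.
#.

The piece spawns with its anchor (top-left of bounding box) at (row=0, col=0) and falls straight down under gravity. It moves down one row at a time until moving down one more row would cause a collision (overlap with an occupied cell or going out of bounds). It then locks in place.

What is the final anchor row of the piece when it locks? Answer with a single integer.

Spawn at (row=0, col=0). Try each row:
  row 0: fits
  row 1: fits
  row 2: fits
  row 3: fits
  row 4: fits
  row 5: fits
  row 6: fits
  row 7: fits
  row 8: fits
  row 9: blocked -> lock at row 8

Answer: 8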